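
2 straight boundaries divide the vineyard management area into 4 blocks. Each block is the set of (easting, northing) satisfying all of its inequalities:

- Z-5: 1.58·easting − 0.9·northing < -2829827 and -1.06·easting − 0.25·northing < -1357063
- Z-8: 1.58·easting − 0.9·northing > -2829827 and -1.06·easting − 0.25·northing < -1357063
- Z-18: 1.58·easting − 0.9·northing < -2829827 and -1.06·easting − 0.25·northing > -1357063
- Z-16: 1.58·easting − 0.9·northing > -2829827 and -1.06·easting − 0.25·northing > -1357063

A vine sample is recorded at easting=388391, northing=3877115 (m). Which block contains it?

Z-5

1.58·388391 − 0.9·3877115 = -2875745.720, which is < -2829827
-1.06·388391 − 0.25·3877115 = -1380973.210, which is < -1357063
This sign pattern matches Z-5.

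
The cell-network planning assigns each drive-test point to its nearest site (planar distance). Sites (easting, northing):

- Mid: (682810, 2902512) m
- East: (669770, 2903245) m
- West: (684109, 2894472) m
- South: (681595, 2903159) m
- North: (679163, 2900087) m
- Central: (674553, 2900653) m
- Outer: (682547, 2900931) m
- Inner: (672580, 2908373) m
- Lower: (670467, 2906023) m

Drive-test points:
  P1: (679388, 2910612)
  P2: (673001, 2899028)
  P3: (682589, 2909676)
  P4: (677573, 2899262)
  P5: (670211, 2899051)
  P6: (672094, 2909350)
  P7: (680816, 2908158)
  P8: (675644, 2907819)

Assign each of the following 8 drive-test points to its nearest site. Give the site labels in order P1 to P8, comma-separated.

P1 → Inner (d²=51361985.00)
P2 → Central (d²=5049329.00)
P3 → South (d²=43459325.00)
P4 → North (d²=3208725.00)
P5 → East (d²=17784117.00)
P6 → Inner (d²=1190725.00)
P7 → South (d²=25596842.00)
P8 → Inner (d²=9695012.00)

Inner, Central, South, North, East, Inner, South, Inner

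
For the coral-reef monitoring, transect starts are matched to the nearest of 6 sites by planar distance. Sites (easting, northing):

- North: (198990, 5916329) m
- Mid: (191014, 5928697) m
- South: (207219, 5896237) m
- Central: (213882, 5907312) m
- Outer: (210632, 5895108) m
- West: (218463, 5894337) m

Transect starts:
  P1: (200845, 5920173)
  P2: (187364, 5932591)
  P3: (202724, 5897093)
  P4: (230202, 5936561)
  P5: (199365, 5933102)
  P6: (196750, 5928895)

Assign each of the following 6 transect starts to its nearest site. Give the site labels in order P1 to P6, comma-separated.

P1 → North (d²=18217361.00)
P2 → Mid (d²=28485736.00)
P3 → South (d²=20937761.00)
P4 → Central (d²=1121846401.00)
P5 → Mid (d²=89143226.00)
P6 → Mid (d²=32940900.00)

North, Mid, South, Central, Mid, Mid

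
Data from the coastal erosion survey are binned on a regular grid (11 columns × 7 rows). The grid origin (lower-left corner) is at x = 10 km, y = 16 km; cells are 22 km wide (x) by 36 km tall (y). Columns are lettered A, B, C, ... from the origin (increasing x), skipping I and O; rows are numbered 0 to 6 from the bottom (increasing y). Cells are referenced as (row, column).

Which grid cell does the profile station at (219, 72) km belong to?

Column index: ⌊(219 − 10) / 22⌋ = ⌊9.500⌋ = 9 → column K
Row offset from origin: ⌊(72 − 16) / 36⌋ = ⌊1.556⌋ = 1 → row 1

(1, K)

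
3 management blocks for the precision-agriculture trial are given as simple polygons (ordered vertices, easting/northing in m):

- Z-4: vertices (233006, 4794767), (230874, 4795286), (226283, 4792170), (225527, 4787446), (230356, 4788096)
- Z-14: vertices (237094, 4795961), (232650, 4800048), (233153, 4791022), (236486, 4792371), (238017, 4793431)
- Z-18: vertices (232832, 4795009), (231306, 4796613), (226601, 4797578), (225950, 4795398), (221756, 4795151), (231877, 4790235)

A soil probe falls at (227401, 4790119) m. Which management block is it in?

Cast a ray rightward from (227401, 4790119). For each polygon, the edges (by vertex number in listed order) whose endpoints lie on opposite sides of northing = 4790119, where each meets that height, and whether that is right or left of the point:
Z-4: 3–4 at easting≈225954.8 (left), 5–1 at easting≈231159.6 (right) → 1 crossing.
Z-14: no edge straddles that height → 0 crossings.
Z-18: no edge straddles that height → 0 crossings.
Only Z-4 has an odd count, so the point is inside Z-4.

Z-4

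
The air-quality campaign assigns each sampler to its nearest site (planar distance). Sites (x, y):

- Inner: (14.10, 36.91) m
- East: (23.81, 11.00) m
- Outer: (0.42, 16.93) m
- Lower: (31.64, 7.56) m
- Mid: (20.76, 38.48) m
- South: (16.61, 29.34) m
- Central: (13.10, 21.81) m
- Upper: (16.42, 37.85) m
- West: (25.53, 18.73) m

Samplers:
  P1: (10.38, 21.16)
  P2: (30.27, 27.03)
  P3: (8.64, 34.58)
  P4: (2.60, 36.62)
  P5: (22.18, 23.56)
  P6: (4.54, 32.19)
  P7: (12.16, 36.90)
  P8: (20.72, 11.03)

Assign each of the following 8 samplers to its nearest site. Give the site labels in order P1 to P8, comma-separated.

P1 → Central (d²=7.82)
P2 → West (d²=91.36)
P3 → Inner (d²=35.24)
P4 → Inner (d²=132.33)
P5 → West (d²=34.55)
P6 → Inner (d²=113.67)
P7 → Inner (d²=3.76)
P8 → East (d²=9.55)

Central, West, Inner, Inner, West, Inner, Inner, East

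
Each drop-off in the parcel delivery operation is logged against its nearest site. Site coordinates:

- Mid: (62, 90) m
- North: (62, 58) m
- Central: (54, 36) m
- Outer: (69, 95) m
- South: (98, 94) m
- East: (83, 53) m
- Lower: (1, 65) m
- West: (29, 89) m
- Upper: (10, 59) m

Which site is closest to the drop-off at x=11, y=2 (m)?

Squared distances to each site:
Mid: 10345.000; North: 5737.000; Central: 3005.000; Outer: 12013.000; South: 16033.000; East: 7785.000; Lower: 4069.000; West: 7893.000; Upper: 3250.000.
Minimum at Central.

Central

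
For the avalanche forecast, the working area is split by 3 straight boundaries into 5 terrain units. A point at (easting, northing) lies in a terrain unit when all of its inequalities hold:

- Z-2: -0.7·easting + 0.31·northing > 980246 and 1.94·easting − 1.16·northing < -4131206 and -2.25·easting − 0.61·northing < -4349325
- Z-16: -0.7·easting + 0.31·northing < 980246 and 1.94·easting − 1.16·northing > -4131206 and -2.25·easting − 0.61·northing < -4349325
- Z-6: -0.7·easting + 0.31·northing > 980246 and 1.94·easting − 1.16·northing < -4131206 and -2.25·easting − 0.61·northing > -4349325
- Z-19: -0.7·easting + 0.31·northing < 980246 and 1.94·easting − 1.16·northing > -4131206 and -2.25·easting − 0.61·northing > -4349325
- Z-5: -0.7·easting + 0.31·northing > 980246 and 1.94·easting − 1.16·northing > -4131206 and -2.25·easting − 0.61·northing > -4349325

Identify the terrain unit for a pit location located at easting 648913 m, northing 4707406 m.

Z-6

-0.7·648913 + 0.31·4707406 = 1005056.760, which is > 980246
1.94·648913 − 1.16·4707406 = -4201699.740, which is < -4131206
-2.25·648913 − 0.61·4707406 = -4331571.910, which is > -4349325
This sign pattern matches Z-6.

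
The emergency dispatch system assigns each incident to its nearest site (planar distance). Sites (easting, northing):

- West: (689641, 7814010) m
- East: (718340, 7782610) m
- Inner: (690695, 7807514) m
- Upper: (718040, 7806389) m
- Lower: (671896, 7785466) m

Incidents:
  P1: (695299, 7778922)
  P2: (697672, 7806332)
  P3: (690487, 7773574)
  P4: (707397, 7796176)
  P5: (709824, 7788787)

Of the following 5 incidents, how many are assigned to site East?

2

P1 → East
P2 → Inner
P3 → Lower
P4 → Upper
P5 → East
2 of the 5 go to East.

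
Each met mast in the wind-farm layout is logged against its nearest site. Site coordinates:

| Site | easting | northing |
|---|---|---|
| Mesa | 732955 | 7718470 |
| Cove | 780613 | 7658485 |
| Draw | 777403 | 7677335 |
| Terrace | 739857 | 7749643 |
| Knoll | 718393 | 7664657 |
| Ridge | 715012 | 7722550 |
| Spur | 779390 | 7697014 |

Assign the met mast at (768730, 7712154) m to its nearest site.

Squared distances to each site:
Mesa: 1319742481.000; Cove: 3021567250.000; Draw: 1287583690.000; Terrace: 2239075250.000; Knoll: 4789778578.000; Ridge: 2993700340.000; Spur: 342855200.000.
Minimum at Spur.

Spur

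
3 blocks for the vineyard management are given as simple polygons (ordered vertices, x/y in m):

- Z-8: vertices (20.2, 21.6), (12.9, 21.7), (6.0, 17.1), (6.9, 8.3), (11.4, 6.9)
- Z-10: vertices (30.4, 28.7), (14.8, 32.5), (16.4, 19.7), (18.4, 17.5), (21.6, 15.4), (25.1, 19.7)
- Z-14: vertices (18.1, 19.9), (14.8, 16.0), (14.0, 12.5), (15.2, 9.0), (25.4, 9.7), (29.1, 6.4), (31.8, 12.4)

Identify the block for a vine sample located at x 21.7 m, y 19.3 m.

Cast a ray rightward from (21.7, 19.3). For each polygon, the edges (by vertex number in listed order) whose endpoints lie on opposite sides of y = 19.3, where each meets that height, and whether that is right or left of the point:
Z-8: 2–3 at x≈9.30 (left), 5–1 at x≈18.82 (left) → 0 crossings.
Z-10: 3–4 at x≈16.76 (left), 5–6 at x≈24.77 (right) → 1 crossing.
Z-14: 1–2 at x≈17.59 (left), 7–1 at x≈19.20 (left) → 0 crossings.
Only Z-10 has an odd count, so the point is inside Z-10.

Z-10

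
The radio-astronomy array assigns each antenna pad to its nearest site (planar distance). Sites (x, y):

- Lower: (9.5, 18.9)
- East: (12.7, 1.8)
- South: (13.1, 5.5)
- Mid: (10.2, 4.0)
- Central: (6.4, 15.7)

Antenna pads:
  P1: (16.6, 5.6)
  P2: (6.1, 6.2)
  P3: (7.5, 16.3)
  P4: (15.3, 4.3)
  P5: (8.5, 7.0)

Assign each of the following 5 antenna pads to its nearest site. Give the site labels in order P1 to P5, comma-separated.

South, Mid, Central, South, Mid

P1 → South (d²=12.26)
P2 → Mid (d²=21.65)
P3 → Central (d²=1.57)
P4 → South (d²=6.28)
P5 → Mid (d²=11.89)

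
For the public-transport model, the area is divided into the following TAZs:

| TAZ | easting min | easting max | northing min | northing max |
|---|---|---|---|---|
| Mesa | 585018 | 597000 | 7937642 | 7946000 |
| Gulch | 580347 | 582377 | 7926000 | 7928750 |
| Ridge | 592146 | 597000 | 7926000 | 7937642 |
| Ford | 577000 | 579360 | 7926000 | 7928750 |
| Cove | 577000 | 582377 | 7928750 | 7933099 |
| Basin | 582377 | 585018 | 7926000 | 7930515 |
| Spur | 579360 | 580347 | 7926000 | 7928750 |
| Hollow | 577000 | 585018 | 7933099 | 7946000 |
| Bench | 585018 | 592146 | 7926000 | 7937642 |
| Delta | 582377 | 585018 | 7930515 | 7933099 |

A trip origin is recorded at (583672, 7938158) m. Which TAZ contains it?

Hollow

The point has easting = 583672 and northing = 7938158.
Only Hollow satisfies 577000 ≤ easting ≤ 585018 and 7933099 ≤ northing ≤ 7946000.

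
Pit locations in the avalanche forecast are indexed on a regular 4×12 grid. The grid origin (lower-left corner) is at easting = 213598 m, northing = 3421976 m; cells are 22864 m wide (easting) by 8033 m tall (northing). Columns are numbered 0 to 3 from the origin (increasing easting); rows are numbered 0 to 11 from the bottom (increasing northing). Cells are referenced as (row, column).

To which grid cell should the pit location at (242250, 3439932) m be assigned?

(2, 1)

Column index: ⌊(242250 − 213598) / 22864⌋ = ⌊1.253⌋ = 1
Row offset from origin: ⌊(3439932 − 3421976) / 8033⌋ = ⌊2.235⌋ = 2 → row 2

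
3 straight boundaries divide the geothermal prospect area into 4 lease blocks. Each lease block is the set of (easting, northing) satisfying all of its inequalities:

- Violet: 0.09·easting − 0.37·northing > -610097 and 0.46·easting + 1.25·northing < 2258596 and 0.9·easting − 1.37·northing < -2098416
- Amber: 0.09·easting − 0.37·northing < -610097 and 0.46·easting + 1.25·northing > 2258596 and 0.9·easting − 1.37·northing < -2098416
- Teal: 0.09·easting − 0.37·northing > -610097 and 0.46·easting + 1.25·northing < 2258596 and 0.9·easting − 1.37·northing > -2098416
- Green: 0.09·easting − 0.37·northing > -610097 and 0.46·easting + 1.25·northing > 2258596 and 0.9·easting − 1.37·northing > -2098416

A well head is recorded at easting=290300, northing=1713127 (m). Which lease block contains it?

0.09·290300 − 0.37·1713127 = -607729.990, which is > -610097
0.46·290300 + 1.25·1713127 = 2274946.750, which is > 2258596
0.9·290300 − 1.37·1713127 = -2085713.990, which is > -2098416
This sign pattern matches Green.

Green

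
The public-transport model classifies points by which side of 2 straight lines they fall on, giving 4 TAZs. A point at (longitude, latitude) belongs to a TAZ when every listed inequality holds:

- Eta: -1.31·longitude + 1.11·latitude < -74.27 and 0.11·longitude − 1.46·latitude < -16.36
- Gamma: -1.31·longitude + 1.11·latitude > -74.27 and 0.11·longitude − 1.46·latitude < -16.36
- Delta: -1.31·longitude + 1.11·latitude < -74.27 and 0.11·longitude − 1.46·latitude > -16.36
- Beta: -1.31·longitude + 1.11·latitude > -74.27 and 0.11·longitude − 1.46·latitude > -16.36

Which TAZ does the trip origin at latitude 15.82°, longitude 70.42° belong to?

Delta

-1.31·70.42 + 1.11·15.82 = -74.690, which is < -74.27
0.11·70.42 − 1.46·15.82 = -15.351, which is > -16.36
This sign pattern matches Delta.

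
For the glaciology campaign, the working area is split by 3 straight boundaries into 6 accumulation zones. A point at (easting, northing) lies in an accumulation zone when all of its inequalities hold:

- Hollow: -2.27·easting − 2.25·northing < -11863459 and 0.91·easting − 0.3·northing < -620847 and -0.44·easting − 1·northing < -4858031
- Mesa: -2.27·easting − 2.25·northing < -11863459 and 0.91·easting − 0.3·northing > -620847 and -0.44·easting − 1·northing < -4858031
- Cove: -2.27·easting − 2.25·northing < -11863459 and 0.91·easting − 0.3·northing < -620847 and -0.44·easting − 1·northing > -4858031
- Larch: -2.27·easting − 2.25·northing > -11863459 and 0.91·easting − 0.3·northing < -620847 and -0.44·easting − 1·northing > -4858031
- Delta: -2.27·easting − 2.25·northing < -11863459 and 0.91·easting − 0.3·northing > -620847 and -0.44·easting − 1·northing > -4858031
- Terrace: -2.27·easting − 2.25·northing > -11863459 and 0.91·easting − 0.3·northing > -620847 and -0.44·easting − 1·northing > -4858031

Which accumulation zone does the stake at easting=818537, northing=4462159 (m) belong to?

-2.27·818537 − 2.25·4462159 = -11897936.740, which is < -11863459
0.91·818537 − 0.3·4462159 = -593779.030, which is > -620847
-0.44·818537 − 1·4462159 = -4822315.280, which is > -4858031
This sign pattern matches Delta.

Delta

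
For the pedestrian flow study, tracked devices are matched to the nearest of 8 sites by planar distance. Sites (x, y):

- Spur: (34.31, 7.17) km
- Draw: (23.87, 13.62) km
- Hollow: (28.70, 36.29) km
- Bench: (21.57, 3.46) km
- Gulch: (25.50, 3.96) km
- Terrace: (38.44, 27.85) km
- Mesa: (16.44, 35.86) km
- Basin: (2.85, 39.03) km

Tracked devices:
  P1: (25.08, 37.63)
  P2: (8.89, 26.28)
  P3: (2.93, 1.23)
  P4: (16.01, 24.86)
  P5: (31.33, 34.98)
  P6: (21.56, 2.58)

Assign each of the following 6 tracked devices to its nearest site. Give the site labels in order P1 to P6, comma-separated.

P1 → Hollow (d²=14.90)
P2 → Mesa (d²=148.78)
P3 → Bench (d²=352.42)
P4 → Mesa (d²=121.18)
P5 → Hollow (d²=8.63)
P6 → Bench (d²=0.77)

Hollow, Mesa, Bench, Mesa, Hollow, Bench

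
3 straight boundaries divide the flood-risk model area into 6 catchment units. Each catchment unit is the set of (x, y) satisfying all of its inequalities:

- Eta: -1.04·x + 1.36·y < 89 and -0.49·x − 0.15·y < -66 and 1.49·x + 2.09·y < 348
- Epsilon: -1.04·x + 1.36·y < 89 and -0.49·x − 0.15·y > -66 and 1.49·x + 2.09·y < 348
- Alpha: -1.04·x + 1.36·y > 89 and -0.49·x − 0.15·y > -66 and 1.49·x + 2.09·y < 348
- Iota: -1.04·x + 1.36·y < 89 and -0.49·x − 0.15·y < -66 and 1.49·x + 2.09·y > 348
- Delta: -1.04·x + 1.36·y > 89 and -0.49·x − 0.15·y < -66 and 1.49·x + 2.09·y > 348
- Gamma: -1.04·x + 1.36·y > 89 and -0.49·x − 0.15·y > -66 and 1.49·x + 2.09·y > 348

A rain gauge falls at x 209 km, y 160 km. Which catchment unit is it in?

Iota

-1.04·209 + 1.36·160 = 0.240, which is < 89
-0.49·209 − 0.15·160 = -126.410, which is < -66
1.49·209 + 2.09·160 = 645.810, which is > 348
This sign pattern matches Iota.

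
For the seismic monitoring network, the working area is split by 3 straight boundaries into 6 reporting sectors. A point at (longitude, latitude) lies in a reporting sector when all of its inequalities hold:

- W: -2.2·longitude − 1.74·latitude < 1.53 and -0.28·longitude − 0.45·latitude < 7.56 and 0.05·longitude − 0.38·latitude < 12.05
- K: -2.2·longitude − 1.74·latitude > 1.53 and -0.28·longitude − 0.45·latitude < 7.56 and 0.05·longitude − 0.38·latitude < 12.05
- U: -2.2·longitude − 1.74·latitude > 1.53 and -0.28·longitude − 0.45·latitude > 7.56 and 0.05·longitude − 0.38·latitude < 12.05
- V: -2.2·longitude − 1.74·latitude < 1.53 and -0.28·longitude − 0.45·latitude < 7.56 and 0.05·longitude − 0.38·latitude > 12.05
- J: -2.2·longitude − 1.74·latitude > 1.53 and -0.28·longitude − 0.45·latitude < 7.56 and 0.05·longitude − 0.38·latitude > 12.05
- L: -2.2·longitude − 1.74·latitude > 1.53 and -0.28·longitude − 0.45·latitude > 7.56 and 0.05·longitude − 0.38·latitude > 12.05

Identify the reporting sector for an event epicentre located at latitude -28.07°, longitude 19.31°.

-2.2·19.31 − 1.74·-28.07 = 6.360, which is > 1.53
-0.28·19.31 − 0.45·-28.07 = 7.225, which is < 7.56
0.05·19.31 − 0.38·-28.07 = 11.632, which is < 12.05
This sign pattern matches K.

K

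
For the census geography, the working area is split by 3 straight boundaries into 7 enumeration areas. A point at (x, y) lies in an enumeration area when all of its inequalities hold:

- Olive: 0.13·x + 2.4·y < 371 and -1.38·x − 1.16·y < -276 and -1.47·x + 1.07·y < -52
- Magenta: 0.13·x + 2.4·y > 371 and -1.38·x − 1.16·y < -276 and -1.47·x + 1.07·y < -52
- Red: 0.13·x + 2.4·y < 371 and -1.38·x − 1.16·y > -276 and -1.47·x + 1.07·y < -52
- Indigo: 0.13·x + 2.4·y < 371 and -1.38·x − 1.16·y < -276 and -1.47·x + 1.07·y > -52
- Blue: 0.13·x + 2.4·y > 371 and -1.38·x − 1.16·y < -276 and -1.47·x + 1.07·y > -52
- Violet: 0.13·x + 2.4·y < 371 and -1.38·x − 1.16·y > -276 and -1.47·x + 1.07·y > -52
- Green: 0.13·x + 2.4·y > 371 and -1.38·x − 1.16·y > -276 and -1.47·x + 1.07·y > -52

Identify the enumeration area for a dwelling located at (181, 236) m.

Blue

0.13·181 + 2.4·236 = 589.930, which is > 371
-1.38·181 − 1.16·236 = -523.540, which is < -276
-1.47·181 + 1.07·236 = -13.550, which is > -52
This sign pattern matches Blue.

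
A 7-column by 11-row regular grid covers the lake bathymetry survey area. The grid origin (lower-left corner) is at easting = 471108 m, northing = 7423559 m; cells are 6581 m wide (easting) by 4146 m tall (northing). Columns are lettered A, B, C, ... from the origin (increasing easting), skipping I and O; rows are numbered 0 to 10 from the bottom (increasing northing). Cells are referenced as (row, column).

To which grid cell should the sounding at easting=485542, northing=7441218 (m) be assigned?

(4, C)

Column index: ⌊(485542 − 471108) / 6581⌋ = ⌊2.193⌋ = 2 → column C
Row offset from origin: ⌊(7441218 − 7423559) / 4146⌋ = ⌊4.259⌋ = 4 → row 4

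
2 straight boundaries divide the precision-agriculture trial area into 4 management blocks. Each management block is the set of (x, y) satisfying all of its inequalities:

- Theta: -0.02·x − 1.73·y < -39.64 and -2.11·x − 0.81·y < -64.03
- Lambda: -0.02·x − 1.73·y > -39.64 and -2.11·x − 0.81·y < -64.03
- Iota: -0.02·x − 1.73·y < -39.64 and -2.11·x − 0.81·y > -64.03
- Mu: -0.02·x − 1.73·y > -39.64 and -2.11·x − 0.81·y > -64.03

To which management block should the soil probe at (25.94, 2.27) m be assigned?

-0.02·25.94 − 1.73·2.27 = -4.446, which is > -39.64
-2.11·25.94 − 0.81·2.27 = -56.572, which is > -64.03
This sign pattern matches Mu.

Mu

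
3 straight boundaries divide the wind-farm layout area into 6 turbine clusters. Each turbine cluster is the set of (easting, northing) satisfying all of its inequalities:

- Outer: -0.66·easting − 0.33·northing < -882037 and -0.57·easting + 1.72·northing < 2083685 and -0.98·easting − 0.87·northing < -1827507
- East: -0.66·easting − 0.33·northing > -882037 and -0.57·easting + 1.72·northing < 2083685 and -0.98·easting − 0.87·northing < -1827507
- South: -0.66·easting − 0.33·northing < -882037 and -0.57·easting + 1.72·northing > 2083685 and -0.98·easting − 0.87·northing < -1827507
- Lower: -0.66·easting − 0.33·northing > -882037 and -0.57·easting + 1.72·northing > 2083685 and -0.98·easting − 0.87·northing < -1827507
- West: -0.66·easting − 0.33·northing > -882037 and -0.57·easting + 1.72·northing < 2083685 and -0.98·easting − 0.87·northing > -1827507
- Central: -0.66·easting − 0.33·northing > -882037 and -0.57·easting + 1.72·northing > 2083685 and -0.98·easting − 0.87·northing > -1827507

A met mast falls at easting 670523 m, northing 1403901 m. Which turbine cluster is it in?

-0.66·670523 − 0.33·1403901 = -905832.510, which is < -882037
-0.57·670523 + 1.72·1403901 = 2032511.610, which is < 2083685
-0.98·670523 − 0.87·1403901 = -1878506.410, which is < -1827507
This sign pattern matches Outer.

Outer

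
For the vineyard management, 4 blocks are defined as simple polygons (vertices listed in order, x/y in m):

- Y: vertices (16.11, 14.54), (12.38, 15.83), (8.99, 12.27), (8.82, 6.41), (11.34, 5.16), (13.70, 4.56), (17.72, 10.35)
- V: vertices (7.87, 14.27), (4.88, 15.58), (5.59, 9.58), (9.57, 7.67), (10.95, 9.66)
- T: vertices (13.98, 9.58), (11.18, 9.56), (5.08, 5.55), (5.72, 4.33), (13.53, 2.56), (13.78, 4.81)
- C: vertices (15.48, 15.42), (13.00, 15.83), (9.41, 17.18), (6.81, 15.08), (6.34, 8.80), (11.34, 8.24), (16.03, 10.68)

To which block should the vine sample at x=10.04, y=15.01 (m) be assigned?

Cast a ray rightward from (10.04, 15.01). For each polygon, the edges (by vertex number in listed order) whose endpoints lie on opposite sides of y = 15.01, where each meets that height, and whether that is right or left of the point:
Y: 1–2 at x≈14.751 (right), 2–3 at x≈11.599 (right) → 2 crossings.
V: 1–2 at x≈6.181 (left), 2–3 at x≈4.947 (left) → 0 crossings.
T: no edge straddles that height → 0 crossings.
C: 4–5 at x≈6.805 (left), 7–1 at x≈15.528 (right) → 1 crossing.
Only C has an odd count, so the point is inside C.

C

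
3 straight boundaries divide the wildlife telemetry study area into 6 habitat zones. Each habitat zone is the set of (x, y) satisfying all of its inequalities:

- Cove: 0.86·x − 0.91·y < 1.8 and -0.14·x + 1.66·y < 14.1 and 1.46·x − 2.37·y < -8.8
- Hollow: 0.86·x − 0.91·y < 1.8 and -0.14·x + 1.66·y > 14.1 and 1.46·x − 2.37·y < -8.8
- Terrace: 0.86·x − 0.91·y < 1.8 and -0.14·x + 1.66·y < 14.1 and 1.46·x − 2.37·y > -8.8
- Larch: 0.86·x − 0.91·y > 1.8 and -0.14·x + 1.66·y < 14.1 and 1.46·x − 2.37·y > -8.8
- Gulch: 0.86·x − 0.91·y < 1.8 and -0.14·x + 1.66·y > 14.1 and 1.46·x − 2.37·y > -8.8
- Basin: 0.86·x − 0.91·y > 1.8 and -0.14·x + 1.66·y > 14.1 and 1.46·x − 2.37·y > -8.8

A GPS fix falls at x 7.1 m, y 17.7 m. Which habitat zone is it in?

0.86·7.1 − 0.91·17.7 = -10.001, which is < 1.8
-0.14·7.1 + 1.66·17.7 = 28.388, which is > 14.1
1.46·7.1 − 2.37·17.7 = -31.583, which is < -8.8
This sign pattern matches Hollow.

Hollow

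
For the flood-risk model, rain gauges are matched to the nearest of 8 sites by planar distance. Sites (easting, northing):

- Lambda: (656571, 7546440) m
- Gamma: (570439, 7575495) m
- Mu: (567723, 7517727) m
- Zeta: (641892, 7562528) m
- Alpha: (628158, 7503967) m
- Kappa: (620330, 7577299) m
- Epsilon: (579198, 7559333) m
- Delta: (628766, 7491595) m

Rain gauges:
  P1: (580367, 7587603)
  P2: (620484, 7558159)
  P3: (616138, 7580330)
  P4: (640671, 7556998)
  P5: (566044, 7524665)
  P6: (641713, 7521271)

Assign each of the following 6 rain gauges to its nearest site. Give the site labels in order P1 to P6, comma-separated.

P1 → Gamma (d²=245168848.00)
P2 → Kappa (d²=366363316.00)
P3 → Kappa (d²=26759825.00)
P4 → Zeta (d²=32071741.00)
P5 → Mu (d²=50954885.00)
P6 → Alpha (d²=483166441.00)

Gamma, Kappa, Kappa, Zeta, Mu, Alpha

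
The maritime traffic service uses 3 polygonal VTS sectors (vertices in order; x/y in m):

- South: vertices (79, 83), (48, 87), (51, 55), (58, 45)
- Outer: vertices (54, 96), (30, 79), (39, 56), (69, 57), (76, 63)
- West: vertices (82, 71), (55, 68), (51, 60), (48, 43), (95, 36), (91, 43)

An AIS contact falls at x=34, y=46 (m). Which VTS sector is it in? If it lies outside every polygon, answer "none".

Cast a ray rightward from (34, 46). For each polygon, the edges (by vertex number in listed order) whose endpoints lie on opposite sides of y = 46, where each meets that height, and whether that is right or left of the point:
South: 3–4 at x≈57.3 (right), 4–1 at x≈58.6 (right) → 2 crossings.
Outer: no edge straddles that height → 0 crossings.
West: 3–4 at x≈48.5 (right), 6–1 at x≈90.0 (right) → 2 crossings.
All counts are even, so the point lies outside every listed polygon.

none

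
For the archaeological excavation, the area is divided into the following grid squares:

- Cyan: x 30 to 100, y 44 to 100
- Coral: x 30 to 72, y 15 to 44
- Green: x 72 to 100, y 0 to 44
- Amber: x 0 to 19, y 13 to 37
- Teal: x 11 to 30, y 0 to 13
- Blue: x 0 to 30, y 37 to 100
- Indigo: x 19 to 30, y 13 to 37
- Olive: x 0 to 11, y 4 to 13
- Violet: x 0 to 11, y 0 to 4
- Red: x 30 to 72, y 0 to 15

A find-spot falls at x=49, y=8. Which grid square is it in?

The point has x = 49 and y = 8.
Only Red satisfies 30 ≤ x ≤ 72 and 0 ≤ y ≤ 15.

Red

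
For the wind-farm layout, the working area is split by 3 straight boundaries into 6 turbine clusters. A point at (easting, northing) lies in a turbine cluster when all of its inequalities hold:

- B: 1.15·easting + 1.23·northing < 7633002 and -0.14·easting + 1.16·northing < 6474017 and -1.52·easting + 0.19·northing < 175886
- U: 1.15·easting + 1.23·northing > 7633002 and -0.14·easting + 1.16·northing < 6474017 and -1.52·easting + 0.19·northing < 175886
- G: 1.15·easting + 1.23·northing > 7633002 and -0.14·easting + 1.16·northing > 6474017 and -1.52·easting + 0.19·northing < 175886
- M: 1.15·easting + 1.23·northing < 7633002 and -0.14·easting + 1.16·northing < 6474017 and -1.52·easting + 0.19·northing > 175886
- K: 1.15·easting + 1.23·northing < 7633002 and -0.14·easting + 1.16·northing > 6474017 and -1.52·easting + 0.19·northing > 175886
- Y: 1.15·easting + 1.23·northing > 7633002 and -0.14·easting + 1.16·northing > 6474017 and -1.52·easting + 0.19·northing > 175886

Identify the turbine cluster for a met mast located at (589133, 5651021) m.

M

1.15·589133 + 1.23·5651021 = 7628258.780, which is < 7633002
-0.14·589133 + 1.16·5651021 = 6472705.740, which is < 6474017
-1.52·589133 + 0.19·5651021 = 178211.830, which is > 175886
This sign pattern matches M.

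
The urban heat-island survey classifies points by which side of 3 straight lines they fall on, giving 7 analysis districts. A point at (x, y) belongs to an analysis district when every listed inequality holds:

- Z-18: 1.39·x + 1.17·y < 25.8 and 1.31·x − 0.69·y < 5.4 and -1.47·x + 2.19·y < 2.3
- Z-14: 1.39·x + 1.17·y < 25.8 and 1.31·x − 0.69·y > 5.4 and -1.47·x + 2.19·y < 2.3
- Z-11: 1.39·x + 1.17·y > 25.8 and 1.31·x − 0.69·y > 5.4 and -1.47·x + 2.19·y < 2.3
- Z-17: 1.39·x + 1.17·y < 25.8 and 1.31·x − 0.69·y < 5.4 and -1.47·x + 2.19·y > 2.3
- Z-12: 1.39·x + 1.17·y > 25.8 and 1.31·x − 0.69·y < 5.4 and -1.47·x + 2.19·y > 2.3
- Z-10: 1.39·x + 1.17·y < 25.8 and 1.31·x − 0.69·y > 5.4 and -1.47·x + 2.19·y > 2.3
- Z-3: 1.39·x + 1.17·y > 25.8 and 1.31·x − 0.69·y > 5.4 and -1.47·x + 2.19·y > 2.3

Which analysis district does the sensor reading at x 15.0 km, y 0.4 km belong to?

1.39·15.0 + 1.17·0.4 = 21.318, which is < 25.8
1.31·15.0 − 0.69·0.4 = 19.374, which is > 5.4
-1.47·15.0 + 2.19·0.4 = -21.174, which is < 2.3
This sign pattern matches Z-14.

Z-14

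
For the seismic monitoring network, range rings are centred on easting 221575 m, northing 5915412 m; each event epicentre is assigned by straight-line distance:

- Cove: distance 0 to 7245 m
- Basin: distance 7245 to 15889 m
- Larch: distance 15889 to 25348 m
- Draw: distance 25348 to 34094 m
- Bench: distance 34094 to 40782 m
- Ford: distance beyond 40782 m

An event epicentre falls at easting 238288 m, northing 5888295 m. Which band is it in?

Draw

Distance = √((238288−221575)² + (5888295−5915412)²) = √(279324369.000 + 735331689.000) = 31853.666 m.
25348 ≤ 31853.666 < 34094 → Draw.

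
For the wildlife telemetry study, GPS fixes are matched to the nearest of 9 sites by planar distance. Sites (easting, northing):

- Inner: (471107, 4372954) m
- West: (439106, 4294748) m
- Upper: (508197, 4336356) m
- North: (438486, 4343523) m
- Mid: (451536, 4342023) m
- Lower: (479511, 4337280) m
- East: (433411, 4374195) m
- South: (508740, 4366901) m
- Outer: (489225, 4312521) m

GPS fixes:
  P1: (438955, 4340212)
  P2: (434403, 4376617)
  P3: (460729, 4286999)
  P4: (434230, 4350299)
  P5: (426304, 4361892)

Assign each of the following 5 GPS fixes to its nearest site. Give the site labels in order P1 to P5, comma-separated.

P1 → North (d²=11182682.00)
P2 → East (d²=6850148.00)
P3 → West (d²=527601130.00)
P4 → North (d²=64027712.00)
P5 → East (d²=201873258.00)

North, East, West, North, East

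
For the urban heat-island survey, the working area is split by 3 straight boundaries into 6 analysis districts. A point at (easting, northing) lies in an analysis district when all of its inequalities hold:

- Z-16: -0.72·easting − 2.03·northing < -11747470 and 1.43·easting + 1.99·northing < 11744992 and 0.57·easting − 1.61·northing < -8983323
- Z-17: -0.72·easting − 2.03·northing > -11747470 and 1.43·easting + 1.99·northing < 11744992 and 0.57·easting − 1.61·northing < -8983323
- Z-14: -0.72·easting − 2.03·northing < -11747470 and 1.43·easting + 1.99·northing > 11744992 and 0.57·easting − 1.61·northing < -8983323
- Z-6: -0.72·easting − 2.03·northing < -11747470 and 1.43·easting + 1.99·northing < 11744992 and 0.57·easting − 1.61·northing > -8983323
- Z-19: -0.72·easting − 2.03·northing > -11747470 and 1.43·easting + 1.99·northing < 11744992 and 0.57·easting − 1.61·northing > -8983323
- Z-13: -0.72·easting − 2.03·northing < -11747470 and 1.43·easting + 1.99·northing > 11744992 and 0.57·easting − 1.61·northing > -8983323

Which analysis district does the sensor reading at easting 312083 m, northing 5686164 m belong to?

Z-13

-0.72·312083 − 2.03·5686164 = -11767612.680, which is < -11747470
1.43·312083 + 1.99·5686164 = 11761745.050, which is > 11744992
0.57·312083 − 1.61·5686164 = -8976836.730, which is > -8983323
This sign pattern matches Z-13.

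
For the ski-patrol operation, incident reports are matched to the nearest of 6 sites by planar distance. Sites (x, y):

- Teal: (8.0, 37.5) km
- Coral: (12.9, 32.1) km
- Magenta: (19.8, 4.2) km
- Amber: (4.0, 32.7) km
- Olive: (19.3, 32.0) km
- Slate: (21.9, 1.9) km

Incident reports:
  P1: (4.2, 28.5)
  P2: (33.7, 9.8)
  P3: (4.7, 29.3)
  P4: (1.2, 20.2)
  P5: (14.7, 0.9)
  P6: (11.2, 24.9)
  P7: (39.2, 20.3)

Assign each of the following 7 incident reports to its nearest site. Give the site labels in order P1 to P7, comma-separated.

Amber, Slate, Amber, Amber, Magenta, Coral, Olive

P1 → Amber (d²=17.68)
P2 → Slate (d²=201.65)
P3 → Amber (d²=12.05)
P4 → Amber (d²=164.09)
P5 → Magenta (d²=36.90)
P6 → Coral (d²=54.73)
P7 → Olive (d²=532.90)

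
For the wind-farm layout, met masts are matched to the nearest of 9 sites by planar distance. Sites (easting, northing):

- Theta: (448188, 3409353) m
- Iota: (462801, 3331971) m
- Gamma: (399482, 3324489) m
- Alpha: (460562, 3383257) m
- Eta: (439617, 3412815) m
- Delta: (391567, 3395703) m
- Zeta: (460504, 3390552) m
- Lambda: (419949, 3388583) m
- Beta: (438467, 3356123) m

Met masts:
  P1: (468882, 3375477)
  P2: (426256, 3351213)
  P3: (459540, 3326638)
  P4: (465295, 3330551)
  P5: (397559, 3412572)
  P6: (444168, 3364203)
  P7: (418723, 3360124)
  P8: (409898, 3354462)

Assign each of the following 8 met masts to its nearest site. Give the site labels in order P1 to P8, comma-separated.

P1 → Alpha (d²=129750800.00)
P2 → Beta (d²=173216621.00)
P3 → Iota (d²=39075010.00)
P4 → Iota (d²=8236436.00)
P5 → Delta (d²=320467225.00)
P6 → Beta (d²=97787801.00)
P7 → Beta (d²=405833537.00)
P8 → Beta (d²=818946682.00)

Alpha, Beta, Iota, Iota, Delta, Beta, Beta, Beta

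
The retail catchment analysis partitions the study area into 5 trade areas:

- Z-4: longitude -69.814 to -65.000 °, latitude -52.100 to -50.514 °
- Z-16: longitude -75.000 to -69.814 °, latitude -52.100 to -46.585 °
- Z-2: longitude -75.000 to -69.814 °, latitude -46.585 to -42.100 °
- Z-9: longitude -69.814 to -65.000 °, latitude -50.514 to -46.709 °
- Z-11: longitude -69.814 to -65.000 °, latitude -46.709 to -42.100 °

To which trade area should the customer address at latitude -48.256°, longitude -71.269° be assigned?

Z-16

The point has longitude = -71.269 and latitude = -48.256.
Only Z-16 satisfies -75.000 ≤ longitude ≤ -69.814 and -52.100 ≤ latitude ≤ -46.585.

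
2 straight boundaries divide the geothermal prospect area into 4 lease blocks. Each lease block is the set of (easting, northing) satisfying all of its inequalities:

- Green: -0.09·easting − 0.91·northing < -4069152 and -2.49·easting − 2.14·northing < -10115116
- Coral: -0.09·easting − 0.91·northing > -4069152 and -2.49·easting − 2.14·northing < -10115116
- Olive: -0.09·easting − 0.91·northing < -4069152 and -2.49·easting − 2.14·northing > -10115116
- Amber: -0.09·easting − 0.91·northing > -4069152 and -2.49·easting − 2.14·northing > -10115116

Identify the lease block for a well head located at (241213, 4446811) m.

-0.09·241213 − 0.91·4446811 = -4068307.180, which is > -4069152
-2.49·241213 − 2.14·4446811 = -10116795.910, which is < -10115116
This sign pattern matches Coral.

Coral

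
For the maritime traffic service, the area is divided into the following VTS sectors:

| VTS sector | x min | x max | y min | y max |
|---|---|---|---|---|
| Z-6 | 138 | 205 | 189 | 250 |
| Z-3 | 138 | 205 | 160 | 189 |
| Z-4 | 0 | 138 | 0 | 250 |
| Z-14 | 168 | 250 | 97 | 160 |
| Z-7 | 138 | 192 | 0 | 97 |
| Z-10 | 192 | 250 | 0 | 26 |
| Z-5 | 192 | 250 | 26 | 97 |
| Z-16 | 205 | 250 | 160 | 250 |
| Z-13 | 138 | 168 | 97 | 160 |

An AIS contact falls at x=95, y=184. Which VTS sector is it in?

The point has x = 95 and y = 184.
Only Z-4 satisfies 0 ≤ x ≤ 138 and 0 ≤ y ≤ 250.

Z-4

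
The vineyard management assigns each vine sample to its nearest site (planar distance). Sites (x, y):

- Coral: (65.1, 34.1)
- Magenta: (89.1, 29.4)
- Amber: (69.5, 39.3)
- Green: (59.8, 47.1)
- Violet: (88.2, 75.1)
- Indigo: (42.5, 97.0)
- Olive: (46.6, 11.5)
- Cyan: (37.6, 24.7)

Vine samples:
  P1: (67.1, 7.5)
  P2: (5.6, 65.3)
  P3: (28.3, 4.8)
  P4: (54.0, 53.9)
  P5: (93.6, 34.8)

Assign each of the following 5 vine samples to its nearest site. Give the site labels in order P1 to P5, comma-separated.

Olive, Indigo, Olive, Green, Magenta

P1 → Olive (d²=436.25)
P2 → Indigo (d²=2366.50)
P3 → Olive (d²=379.78)
P4 → Green (d²=79.88)
P5 → Magenta (d²=49.41)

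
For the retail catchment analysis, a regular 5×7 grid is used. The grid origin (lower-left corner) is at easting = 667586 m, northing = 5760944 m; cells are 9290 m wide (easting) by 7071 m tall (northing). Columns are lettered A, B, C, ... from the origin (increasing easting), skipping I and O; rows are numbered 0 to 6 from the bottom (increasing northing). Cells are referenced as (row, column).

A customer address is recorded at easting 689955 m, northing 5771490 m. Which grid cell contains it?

Column index: ⌊(689955 − 667586) / 9290⌋ = ⌊2.408⌋ = 2 → column C
Row offset from origin: ⌊(5771490 − 5760944) / 7071⌋ = ⌊1.491⌋ = 1 → row 1

(1, C)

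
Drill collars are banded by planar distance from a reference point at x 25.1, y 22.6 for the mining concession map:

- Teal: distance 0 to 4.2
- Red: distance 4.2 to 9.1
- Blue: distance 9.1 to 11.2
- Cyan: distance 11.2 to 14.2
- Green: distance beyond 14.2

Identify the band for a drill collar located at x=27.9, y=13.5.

Distance = √((27.9−25.1)² + (13.5−22.6)²) = √(7.840 + 82.810) = 9.521.
9.1 ≤ 9.521 < 11.2 → Blue.

Blue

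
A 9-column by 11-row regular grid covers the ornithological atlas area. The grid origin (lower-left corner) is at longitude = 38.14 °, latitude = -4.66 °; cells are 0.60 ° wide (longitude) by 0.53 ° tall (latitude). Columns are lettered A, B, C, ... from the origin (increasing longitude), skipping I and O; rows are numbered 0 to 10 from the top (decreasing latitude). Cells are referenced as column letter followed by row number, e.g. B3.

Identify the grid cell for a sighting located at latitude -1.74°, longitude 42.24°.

G5

Column index: ⌊(42.24 − 38.14) / 0.60⌋ = ⌊6.833⌋ = 6 → column G
Row offset from origin: ⌊(-1.74 − -4.66) / 0.53⌋ = ⌊5.509⌋ = 5 → row 5 (counted from top)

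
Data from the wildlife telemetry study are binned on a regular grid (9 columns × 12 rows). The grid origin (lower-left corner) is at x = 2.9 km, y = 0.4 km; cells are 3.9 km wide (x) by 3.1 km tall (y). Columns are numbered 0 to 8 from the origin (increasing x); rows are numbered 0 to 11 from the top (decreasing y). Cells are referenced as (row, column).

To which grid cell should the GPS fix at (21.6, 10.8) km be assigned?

Column index: ⌊(21.6 − 2.9) / 3.9⌋ = ⌊4.795⌋ = 4
Row offset from origin: ⌊(10.8 − 0.4) / 3.1⌋ = ⌊3.355⌋ = 3 → row 8 (counted from top)

(8, 4)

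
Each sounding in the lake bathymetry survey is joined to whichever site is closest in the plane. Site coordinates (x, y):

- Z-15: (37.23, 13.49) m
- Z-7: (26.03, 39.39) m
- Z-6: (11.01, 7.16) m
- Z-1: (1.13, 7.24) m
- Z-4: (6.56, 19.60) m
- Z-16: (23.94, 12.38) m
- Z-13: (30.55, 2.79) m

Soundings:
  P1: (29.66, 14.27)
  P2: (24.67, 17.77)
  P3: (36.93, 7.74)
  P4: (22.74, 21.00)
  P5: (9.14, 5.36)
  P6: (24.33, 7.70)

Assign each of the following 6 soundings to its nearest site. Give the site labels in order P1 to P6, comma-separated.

Z-16, Z-16, Z-15, Z-16, Z-6, Z-16

P1 → Z-16 (d²=36.29)
P2 → Z-16 (d²=29.58)
P3 → Z-15 (d²=33.15)
P4 → Z-16 (d²=75.74)
P5 → Z-6 (d²=6.74)
P6 → Z-16 (d²=22.05)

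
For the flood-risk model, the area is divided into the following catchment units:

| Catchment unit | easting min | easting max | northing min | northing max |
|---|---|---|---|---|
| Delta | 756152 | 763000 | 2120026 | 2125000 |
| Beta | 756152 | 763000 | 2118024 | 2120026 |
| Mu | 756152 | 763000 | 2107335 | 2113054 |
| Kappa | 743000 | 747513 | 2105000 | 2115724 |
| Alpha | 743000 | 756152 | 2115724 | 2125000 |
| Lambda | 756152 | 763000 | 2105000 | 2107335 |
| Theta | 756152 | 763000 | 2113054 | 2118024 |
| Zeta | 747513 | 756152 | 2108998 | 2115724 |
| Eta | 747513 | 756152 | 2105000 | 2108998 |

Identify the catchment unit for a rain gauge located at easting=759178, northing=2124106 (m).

Delta

The point has easting = 759178 and northing = 2124106.
Only Delta satisfies 756152 ≤ easting ≤ 763000 and 2120026 ≤ northing ≤ 2125000.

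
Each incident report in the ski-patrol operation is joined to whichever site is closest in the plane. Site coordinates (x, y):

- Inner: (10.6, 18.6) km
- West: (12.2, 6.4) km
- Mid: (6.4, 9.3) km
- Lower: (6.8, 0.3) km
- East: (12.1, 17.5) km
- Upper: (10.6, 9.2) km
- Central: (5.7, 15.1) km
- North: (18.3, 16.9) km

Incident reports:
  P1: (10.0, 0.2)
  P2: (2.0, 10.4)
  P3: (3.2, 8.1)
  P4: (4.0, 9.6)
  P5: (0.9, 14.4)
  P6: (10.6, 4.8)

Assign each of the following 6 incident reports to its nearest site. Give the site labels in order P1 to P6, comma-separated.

Lower, Mid, Mid, Mid, Central, West

P1 → Lower (d²=10.25)
P2 → Mid (d²=20.57)
P3 → Mid (d²=11.68)
P4 → Mid (d²=5.85)
P5 → Central (d²=23.53)
P6 → West (d²=5.12)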